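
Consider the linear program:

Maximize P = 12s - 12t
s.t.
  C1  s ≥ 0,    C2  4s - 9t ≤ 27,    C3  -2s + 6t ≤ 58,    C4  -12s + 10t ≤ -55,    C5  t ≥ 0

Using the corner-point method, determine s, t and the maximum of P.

Extreme points and P = 12s - 12t:
  (114, 143/3) → P = 796
  (27/4, 0) → P = 81
  (35/2, 31/2) → P = 24
  (55/12, 0) → P = 55

s = 114, t = 143/3, maximum P = 796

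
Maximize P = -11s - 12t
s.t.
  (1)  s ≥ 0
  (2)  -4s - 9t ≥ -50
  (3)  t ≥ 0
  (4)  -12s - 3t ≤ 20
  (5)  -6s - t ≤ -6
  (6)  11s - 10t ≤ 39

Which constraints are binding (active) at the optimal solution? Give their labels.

Extreme points and P = -11s - 12t:
  (2/25, 138/25) → P = -1678/25
  (851/139, 394/139) → P = -14089/139
  (1, 0) → P = -11
  (39/11, 0) → P = -39

The maximum is at (1, 0). Substituting into each constraint, equality holds for (3) and (5); the remaining constraints have slack.

(3) and (5)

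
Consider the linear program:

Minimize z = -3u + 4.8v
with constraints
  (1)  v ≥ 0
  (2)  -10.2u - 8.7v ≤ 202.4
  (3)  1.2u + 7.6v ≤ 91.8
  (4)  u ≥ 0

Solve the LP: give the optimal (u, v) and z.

Vertices and z = -3u + 4.8v:
  (153/2, 0) → z = -459/2
  (0, 0) → z = 0
  (0, 459/38) → z = 5508/95

u = 76.5, v = 0, minimum z = -229.5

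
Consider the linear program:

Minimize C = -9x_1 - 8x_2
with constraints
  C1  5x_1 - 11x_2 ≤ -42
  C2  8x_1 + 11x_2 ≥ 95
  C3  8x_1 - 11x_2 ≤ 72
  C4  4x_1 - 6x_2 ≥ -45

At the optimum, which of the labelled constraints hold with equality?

Corner points and C = -9x_1 - 8x_2:
  (53/13, 811/143) → C = -11735/143
  (38, 232/11) → C = -5618/11
  (75/92, 185/23) → C = -6595/92
  (927/4, 162) → C = -13527/4

The minimum is at (927/4, 162). Substituting into each constraint, equality holds for C3 and C4; the remaining constraints have slack.

C3 and C4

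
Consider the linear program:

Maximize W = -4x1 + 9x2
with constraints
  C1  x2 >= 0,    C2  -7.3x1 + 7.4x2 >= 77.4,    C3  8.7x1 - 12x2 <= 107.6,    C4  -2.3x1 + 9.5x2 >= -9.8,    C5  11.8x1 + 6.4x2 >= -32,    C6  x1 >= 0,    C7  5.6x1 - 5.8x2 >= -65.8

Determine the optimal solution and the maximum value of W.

Vertices and W = -4x1 + 9x2:
  (0, 387/37) → W = 3483/37
  (380/9, 469/9) → W = 2701/9
  (0, 329/29) → W = 2961/29

x1 = 380/9, x2 = 469/9, maximum W = 2701/9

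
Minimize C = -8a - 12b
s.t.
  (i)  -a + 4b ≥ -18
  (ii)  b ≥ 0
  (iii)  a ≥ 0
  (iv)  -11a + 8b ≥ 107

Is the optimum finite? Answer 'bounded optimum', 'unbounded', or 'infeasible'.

unbounded

From the feasible point (0, 107/8), moving in the direction (0, 1) keeps every constraint satisfied while C decreases without bound.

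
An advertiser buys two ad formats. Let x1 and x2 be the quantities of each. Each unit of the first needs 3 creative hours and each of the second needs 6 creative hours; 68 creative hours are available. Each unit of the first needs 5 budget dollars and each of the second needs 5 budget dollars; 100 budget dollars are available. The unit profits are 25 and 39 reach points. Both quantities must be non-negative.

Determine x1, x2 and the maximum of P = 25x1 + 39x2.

x1 = 52/3, x2 = 8/3, maximum P = 1612/3

Feasible corners and P = 25x1 + 39x2:
  (0, 0) → P = 0
  (0, 34/3) → P = 442
  (20, 0) → P = 500
  (52/3, 8/3) → P = 1612/3

The binding constraints are 3x1 + 6x2 = 68 and 5x1 + 5x2 = 100.
Solving simultaneously gives x1 = 52/3, x2 = 8/3.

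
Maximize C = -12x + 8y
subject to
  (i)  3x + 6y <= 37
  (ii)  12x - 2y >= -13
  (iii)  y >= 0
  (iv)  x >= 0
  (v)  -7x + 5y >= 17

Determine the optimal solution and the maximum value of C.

Feasible corners and C = -12x + 8y:
  (0, 37/6) → C = 148/3
  (83/57, 310/57) → C = 1484/57
  (0, 17/5) → C = 136/5

At the optimal vertex, 3x + 6y = 37 and x = 0.
Solving simultaneously gives x = 0, y = 37/6.

x = 0, y = 37/6, maximum C = 148/3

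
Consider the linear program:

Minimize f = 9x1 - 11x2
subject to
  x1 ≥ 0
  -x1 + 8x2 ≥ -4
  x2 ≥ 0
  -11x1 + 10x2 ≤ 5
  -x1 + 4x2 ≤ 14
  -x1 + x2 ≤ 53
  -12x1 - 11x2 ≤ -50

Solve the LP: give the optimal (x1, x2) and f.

Vertices and f = 9x1 - 11x2:
  (444/107, 2/107) → f = 3974/107
  (60/17, 149/34) → f = -559/34
  (445/241, 610/241) → f = -2705/241
The feasible region is unbounded (it extends along (8, 1), (4, 1)), but f strictly increases along every unbounded feasible direction, so there is no improving ray and the minimum is attained at a vertex.

x1 = 60/17, x2 = 149/34, minimum f = -559/34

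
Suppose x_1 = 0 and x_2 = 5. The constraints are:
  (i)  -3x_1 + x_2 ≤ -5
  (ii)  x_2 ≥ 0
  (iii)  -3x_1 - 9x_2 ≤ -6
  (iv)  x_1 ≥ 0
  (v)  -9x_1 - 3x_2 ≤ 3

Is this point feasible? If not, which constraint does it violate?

not feasible — violates (i)

Constraint (i): -3x_1 + x_2 = 5, which is not ≤ -5. All other constraints are satisfied.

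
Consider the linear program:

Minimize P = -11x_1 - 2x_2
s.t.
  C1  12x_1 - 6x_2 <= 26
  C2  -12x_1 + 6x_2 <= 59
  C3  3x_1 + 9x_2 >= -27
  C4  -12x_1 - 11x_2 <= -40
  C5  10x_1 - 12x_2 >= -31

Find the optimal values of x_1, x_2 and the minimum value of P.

Feasible corners and P = -11x_1 - 2x_2:
  (263/102, 14/17) → P = -3061/102
  (83/14, 158/21) → P = -3371/42
  (139/254, 386/127) → P = -3073/254

The binding constraints are 12x_1 - 6x_2 = 26 and 10x_1 - 12x_2 = -31.
Solving simultaneously gives x_1 = 83/14, x_2 = 158/21.

x_1 = 83/14, x_2 = 158/21, minimum P = -3371/42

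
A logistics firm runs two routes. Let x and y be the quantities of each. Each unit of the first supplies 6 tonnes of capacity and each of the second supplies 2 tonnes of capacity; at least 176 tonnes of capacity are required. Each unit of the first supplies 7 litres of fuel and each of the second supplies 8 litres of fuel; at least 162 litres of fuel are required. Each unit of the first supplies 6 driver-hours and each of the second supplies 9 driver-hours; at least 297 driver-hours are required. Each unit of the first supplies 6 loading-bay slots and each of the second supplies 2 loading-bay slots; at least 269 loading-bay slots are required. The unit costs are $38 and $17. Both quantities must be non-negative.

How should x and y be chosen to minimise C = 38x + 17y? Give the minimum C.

Corner points and C = 38x + 17y:
  (0, 269/2) → C = 4573/2
  (99/2, 0) → C = 1881
  (87/2, 4) → C = 1721
The feasible region is unbounded (it extends along (0, 1), (1, 0)), but C strictly increases along every unbounded feasible direction, so there is no improving ray and the minimum is attained at a vertex.

The binding constraints are 6x + 9y = 297 and 6x + 2y = 269.
Solving simultaneously gives x = 87/2, y = 4.

x = 87/2, y = 4, minimum C = 1721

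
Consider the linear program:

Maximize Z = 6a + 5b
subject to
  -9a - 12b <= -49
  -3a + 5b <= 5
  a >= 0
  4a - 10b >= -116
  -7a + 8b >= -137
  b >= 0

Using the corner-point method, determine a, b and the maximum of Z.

Extreme points and Z = 6a + 5b:
  (185/81, 64/27) → Z = 230/9
  (49/9, 0) → Z = 98/3
  (53, 164/5) → Z = 482
  (1149/19, 680/19) → Z = 10294/19
  (137/7, 0) → Z = 822/7

a = 1149/19, b = 680/19, maximum Z = 10294/19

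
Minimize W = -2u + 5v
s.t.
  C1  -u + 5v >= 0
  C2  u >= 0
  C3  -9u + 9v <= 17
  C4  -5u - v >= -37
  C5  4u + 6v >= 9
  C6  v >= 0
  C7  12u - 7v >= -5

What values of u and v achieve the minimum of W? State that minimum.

u = 185/26, v = 37/26, minimum W = -185/26

Feasible corners and W = -2u + 5v:
  (185/26, 37/26) → W = -185/26
  (45/26, 9/26) → W = -45/26
  (158/27, 209/27) → W = 27
  (74/45, 53/15) → W = 647/45
  (33/100, 32/25) → W = 287/50

The optimum lies where -u + 5v = 0 and -5u - v = -37.
Solving simultaneously gives u = 185/26, v = 37/26.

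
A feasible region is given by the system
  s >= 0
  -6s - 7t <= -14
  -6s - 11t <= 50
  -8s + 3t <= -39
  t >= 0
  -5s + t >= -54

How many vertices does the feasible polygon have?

Of the 15 pairwise boundary intersections, those satisfying every inequality are:
  (39/8, 0)
  (123/7, 237/7)
  (54/5, 0)

3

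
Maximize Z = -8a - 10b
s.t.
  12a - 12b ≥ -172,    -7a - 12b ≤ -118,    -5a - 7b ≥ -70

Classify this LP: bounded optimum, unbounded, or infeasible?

Feasible corners and Z = -8a - 10b:
  (-54/19, 655/57) → Z = -5254/57
  (-91/36, 425/36) → Z = -587/6
  (14/11, 100/11) → Z = -1112/11
The feasible region has finitely many vertices and no improving ray; the maximum is -5254/57 at (-54/19, 655/57).

bounded optimum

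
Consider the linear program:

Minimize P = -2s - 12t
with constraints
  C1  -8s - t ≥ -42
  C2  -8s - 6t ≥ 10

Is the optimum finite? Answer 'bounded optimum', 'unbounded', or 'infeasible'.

unbounded

From the feasible point (131/20, -52/5), moving in the direction (-6, 8) keeps every constraint satisfied while P decreases without bound.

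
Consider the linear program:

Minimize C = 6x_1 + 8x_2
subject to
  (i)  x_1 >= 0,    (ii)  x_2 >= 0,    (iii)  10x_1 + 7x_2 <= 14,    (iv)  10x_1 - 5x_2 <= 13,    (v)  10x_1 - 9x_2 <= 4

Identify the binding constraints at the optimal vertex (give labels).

Vertices and C = 6x_1 + 8x_2:
  (0, 0) → C = 0
  (0, 2) → C = 16
  (2/5, 0) → C = 12/5
  (77/80, 5/8) → C = 431/40

The minimum is at (0, 0). Substituting into each constraint, equality holds for (i) and (ii); the remaining constraints have slack.

(i) and (ii)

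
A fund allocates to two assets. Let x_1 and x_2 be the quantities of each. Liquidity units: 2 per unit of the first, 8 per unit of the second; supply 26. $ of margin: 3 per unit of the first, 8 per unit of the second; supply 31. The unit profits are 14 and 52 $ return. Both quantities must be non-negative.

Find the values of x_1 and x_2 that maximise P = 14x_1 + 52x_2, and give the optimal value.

x_1 = 5, x_2 = 2, maximum P = 174

Corner points and P = 14x_1 + 52x_2:
  (0, 0) → P = 0
  (0, 13/4) → P = 169
  (31/3, 0) → P = 434/3
  (5, 2) → P = 174

At the optimal vertex, 2x_1 + 8x_2 = 26 and 3x_1 + 8x_2 = 31.
Solving simultaneously gives x_1 = 5, x_2 = 2.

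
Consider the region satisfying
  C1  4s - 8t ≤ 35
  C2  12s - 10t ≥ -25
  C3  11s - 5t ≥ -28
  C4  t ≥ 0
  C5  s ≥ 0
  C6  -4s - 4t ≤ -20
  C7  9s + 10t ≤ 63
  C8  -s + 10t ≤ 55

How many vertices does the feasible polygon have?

4

Pairwise boundary intersections that survive every other constraint:
  (25/22, 85/22)
  (38/21, 327/70)
  (5, 0)
  (7, 0)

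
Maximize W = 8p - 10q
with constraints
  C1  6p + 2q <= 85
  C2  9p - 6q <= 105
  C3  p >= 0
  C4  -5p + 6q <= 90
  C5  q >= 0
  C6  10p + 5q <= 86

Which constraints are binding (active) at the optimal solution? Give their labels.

C5 and C6

Feasible corners and W = 8p - 10q:
  (0, 15) → W = -150
  (0, 0) → W = 0
  (66/85, 266/17) → W = -12772/85
  (43/5, 0) → W = 344/5

The maximum is at (43/5, 0). Substituting into each constraint, equality holds for C5 and C6; the remaining constraints have slack.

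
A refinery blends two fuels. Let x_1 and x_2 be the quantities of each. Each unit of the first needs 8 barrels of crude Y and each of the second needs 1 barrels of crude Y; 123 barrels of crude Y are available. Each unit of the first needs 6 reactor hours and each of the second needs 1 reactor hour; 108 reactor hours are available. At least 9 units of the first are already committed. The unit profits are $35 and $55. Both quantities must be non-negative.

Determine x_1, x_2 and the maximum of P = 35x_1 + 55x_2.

The optimum lies where 8x_1 + x_2 = 123 and x_1 = 9.
Solving simultaneously gives x_1 = 9, x_2 = 51.

x_1 = 9, x_2 = 51, maximum P = 3120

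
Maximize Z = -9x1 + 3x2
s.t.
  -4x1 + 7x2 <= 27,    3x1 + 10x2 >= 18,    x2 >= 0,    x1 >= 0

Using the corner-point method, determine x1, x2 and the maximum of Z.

The feasible region is unbounded (it extends along (7, 4), (1, 0)), but Z strictly decreases along every unbounded feasible direction, so there is no improving ray and the maximum is attained at a vertex.

x1 = 0, x2 = 27/7, maximum Z = 81/7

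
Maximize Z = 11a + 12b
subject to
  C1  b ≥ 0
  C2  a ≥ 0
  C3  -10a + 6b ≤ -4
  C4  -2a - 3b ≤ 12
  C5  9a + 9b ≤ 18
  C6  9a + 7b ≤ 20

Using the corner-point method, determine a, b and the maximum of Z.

a = 1, b = 1, maximum Z = 23

Extreme points and Z = 11a + 12b:
  (2/5, 0) → Z = 22/5
  (2, 0) → Z = 22
  (1, 1) → Z = 23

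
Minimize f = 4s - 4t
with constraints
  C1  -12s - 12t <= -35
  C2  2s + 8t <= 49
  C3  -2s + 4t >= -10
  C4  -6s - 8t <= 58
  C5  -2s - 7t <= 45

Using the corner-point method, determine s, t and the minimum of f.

s = -77/18, t = 259/36, minimum f = -413/9

Corner points and f = 4s - 4t:
  (-77/18, 259/36) → f = -413/9
  (65/18, -25/36) → f = 155/9
  (23/2, 13/4) → f = 33

At the optimal vertex, -12s - 12t = -35 and 2s + 8t = 49.
Solving simultaneously gives s = -77/18, t = 259/36.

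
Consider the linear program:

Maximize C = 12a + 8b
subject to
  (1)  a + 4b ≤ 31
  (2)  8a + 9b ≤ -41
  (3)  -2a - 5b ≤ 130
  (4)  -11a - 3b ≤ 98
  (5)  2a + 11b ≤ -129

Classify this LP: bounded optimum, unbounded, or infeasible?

Feasible corners and C = 12a + 8b:
  (965/22, -479/11) → C = 178
  (71/7, -95/7) → C = 92/7
  (-100/49, -1234/49) → C = -11072/49
  (-691/115, -1223/115) → C = -18076/115
The feasible region has finitely many vertices and no improving ray; the maximum is 178 at (965/22, -479/11).

bounded optimum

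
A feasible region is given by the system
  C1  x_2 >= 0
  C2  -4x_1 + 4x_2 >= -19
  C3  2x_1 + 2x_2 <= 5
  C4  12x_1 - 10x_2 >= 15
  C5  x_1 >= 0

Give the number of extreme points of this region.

Pairwise boundary intersections that survive every other constraint:
  (5/2, 0)
  (5/4, 0)
  (20/11, 15/22)

3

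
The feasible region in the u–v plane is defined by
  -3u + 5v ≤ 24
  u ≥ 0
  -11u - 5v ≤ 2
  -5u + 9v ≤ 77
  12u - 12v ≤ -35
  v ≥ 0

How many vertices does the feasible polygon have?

3

The feasible vertices (each the meet of two boundaries and inside every other half-plane) are:
  (0, 24/5)
  (113/24, 61/8)
  (0, 35/12)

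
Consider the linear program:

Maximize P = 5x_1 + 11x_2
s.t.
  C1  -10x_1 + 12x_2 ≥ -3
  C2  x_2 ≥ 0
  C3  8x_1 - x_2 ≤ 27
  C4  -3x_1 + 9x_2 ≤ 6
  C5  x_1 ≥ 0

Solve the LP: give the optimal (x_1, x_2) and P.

x_1 = 11/6, x_2 = 23/18, maximum P = 209/9

Corner points and P = 5x_1 + 11x_2:
  (3/10, 0) → P = 3/2
  (11/6, 23/18) → P = 209/9
  (0, 0) → P = 0
  (0, 2/3) → P = 22/3

At the optimal vertex, -10x_1 + 12x_2 = -3 and -3x_1 + 9x_2 = 6.
Solving simultaneously gives x_1 = 11/6, x_2 = 23/18.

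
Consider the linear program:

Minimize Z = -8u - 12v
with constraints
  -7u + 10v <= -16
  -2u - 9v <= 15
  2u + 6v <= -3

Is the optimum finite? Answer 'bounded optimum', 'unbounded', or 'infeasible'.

Corner points and Z = -8u - 12v:
  (-6/83, -137/83) → Z = 1692/83
  (33/31, -53/62) → Z = 54/31
  (21/2, -4) → Z = -36
The feasible region has finitely many vertices and no improving ray; the minimum is -36 at (21/2, -4).

bounded optimum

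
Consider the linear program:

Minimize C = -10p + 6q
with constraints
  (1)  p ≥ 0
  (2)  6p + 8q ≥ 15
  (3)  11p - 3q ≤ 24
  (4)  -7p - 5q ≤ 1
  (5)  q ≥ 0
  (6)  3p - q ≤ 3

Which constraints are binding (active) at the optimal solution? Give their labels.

(2) and (6)

Extreme points and C = -10p + 6q:
  (0, 15/8) → C = 45/4
  (13/10, 9/10) → C = -38/5
  (15/2, 39/2) → C = 42
The feasible region is unbounded (it extends along (0, 1), (3, 11)), but C strictly increases along every unbounded feasible direction, so there is no improving ray and the minimum is attained at a vertex.

The minimum is at (13/10, 9/10). Substituting into each constraint, equality holds for (2) and (6); the remaining constraints have slack.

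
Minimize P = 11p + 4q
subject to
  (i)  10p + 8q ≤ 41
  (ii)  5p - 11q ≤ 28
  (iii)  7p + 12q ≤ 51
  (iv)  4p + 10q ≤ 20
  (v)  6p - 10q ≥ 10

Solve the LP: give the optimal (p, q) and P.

Feasible corners and P = 11p + 4q:
  (9/2, -1/2) → P = 95/2
  (125/34, 9/17) → P = 1447/34
  (-85/8, -59/8) → P = -1171/8
  (3, 4/5) → P = 181/5

At the optimal vertex, 5p - 11q = 28 and 6p - 10q = 10.
Solving simultaneously gives p = -85/8, q = -59/8.

p = -85/8, q = -59/8, minimum P = -1171/8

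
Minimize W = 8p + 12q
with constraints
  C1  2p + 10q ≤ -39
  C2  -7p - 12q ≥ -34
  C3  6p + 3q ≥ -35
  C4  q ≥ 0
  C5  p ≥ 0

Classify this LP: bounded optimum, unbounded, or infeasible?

The boundaries 2p + 10q = -39 and -7p - 12q = -34 meet at (404/23, -341/46), but that point violates q ≥ 0. Every candidate vertex is excluded by some other constraint, so the feasible region is empty.

infeasible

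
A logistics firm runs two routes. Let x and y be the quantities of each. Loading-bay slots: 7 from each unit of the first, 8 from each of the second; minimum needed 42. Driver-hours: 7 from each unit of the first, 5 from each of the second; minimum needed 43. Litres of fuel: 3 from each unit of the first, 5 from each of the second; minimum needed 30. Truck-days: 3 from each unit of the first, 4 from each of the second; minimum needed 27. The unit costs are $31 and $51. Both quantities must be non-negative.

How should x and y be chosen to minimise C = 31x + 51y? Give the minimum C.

x = 5, y = 3, minimum C = 308

Feasible corners and C = 31x + 51y:
  (0, 43/5) → C = 2193/5
  (10, 0) → C = 310
  (37/13, 60/13) → C = 4207/13
  (5, 3) → C = 308
The feasible region is unbounded (it extends along (0, 1), (1, 0)), but C strictly increases along every unbounded feasible direction, so there is no improving ray and the minimum is attained at a vertex.

At the optimal vertex, 3x + 5y = 30 and 3x + 4y = 27.
Solving simultaneously gives x = 5, y = 3.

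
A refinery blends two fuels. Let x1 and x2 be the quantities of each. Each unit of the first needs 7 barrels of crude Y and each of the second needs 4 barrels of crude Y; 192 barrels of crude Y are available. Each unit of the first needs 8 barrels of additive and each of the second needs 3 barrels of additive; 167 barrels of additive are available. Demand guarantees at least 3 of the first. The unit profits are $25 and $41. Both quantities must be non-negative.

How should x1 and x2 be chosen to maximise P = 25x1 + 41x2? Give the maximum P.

Vertices and P = 25x1 + 41x2:
  (167/8, 0) → P = 4175/8
  (3, 0) → P = 75
  (92/11, 367/11) → P = 1577
  (3, 171/4) → P = 7311/4

The optimum lies where 7x1 + 4x2 = 192 and x1 = 3.
Solving simultaneously gives x1 = 3, x2 = 171/4.

x1 = 3, x2 = 171/4, maximum P = 7311/4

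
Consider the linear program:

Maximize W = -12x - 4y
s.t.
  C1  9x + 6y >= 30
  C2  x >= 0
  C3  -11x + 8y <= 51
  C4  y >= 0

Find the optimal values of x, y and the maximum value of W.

x = 0, y = 5, maximum W = -20

Extreme points and W = -12x - 4y:
  (0, 5) → W = -20
  (10/3, 0) → W = -40
  (0, 51/8) → W = -51/2
The feasible region is unbounded (it extends along (1, 0), (8, 11)), but W strictly decreases along every unbounded feasible direction, so there is no improving ray and the maximum is attained at a vertex.

At the optimal vertex, 9x + 6y = 30 and x = 0.
Solving simultaneously gives x = 0, y = 5.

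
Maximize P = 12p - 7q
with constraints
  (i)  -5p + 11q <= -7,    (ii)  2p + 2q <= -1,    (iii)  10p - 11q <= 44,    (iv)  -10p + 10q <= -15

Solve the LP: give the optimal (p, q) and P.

p = 11/6, q = -7/3, maximum P = 115/3

Vertices and P = 12p - 7q:
  (11/6, -7/3) → P = 115/3
  (1/2, -1) → P = 13
  (-55/2, -29) → P = -127

The optimum lies where 2p + 2q = -1 and 10p - 11q = 44.
Solving simultaneously gives p = 11/6, q = -7/3.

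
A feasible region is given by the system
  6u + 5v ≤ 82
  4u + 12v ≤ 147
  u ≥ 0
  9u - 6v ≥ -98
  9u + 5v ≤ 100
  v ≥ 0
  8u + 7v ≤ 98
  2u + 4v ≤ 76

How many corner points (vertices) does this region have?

5

The feasible vertices (each the meet of two boundaries and inside every other half-plane) are:
  (0, 49/4)
  (147/68, 196/17)
  (0, 0)
  (100/9, 0)
  (210/23, 82/23)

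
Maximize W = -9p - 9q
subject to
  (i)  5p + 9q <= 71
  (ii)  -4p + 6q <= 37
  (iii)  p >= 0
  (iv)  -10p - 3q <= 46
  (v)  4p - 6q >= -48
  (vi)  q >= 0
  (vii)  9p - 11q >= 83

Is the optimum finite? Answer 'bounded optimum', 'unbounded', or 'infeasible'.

bounded optimum

Extreme points and W = -9p - 9q:
  (71/5, 0) → W = -639/5
  (191/17, 28/17) → W = -1971/17
  (83/9, 0) → W = -83
The feasible region has finitely many vertices and no improving ray; the maximum is -83 at (83/9, 0).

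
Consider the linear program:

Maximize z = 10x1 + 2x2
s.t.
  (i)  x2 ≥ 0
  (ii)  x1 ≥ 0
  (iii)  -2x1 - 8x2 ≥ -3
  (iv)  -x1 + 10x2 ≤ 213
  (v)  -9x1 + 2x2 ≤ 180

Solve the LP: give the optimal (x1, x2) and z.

Corner points and z = 10x1 + 2x2:
  (0, 0) → z = 0
  (3/2, 0) → z = 15
  (0, 3/8) → z = 3/4

At the optimal vertex, x2 = 0 and -2x1 - 8x2 = -3.
Solving simultaneously gives x1 = 3/2, x2 = 0.

x1 = 3/2, x2 = 0, maximum z = 15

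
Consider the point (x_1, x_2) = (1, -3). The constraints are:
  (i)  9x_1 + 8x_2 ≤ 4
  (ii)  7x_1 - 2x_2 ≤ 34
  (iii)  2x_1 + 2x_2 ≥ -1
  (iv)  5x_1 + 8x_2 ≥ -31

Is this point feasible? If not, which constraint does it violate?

not feasible — violates (iii)

Constraint (iii): 2x_1 + 2x_2 = -4, which is not ≥ -1. All other constraints are satisfied.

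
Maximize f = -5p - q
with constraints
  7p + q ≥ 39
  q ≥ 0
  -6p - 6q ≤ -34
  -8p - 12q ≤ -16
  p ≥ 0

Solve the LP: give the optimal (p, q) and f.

Vertices and f = -5p - q:
  (50/9, 1/9) → f = -251/9
  (0, 39) → f = -39
  (17/3, 0) → f = -85/3
The feasible region is unbounded (it extends along (0, 1), (1, 0)), but f strictly decreases along every unbounded feasible direction, so there is no improving ray and the maximum is attained at a vertex.

The binding constraints are 7p + q = 39 and -6p - 6q = -34.
Solving simultaneously gives p = 50/9, q = 1/9.

p = 50/9, q = 1/9, maximum f = -251/9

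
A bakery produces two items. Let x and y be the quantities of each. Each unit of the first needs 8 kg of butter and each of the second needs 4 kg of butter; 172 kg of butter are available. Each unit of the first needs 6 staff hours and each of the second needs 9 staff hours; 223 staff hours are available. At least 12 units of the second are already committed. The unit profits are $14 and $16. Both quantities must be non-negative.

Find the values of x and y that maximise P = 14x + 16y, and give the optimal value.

Feasible corners and P = 14x + 16y:
  (0, 223/9) → P = 3568/9
  (0, 12) → P = 192
  (41/3, 47/3) → P = 442
  (31/2, 12) → P = 409

The optimum lies where 8x + 4y = 172 and 6x + 9y = 223.
Solving simultaneously gives x = 41/3, y = 47/3.

x = 41/3, y = 47/3, maximum P = 442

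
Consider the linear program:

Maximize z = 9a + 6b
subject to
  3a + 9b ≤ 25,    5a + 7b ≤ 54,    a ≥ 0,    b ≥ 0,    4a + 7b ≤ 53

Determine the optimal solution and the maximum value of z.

a = 25/3, b = 0, maximum z = 75

Corner points and z = 9a + 6b:
  (0, 25/9) → z = 50/3
  (25/3, 0) → z = 75
  (0, 0) → z = 0

The binding constraints are 3a + 9b = 25 and b = 0.
Solving simultaneously gives a = 25/3, b = 0.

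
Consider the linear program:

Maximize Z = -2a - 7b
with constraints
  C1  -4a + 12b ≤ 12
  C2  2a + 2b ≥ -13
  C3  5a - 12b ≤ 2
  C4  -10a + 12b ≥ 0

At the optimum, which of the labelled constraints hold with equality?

Feasible corners and Z = -2a - 7b:
  (-45/8, -7/8) → Z = 139/8
  (2, 5/3) → Z = -47/3
  (-76/17, -69/34) → Z = 787/34
  (-2/5, -1/3) → Z = 47/15

The maximum is at (-76/17, -69/34). Substituting into each constraint, equality holds for C2 and C3; the remaining constraints have slack.

C2 and C3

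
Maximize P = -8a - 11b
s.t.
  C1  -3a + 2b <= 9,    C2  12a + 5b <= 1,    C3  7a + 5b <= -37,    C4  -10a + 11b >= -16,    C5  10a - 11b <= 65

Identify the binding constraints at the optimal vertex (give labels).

Vertices and P = -8a - 11b:
  (-119/29, -48/29) → P = 1480/29
  (-131/13, -138/13) → P = 2566/13
  (-327/127, -482/127) → P = 7918/127

The maximum is at (-131/13, -138/13). Substituting into each constraint, equality holds for C1 and C4; the remaining constraints have slack.

C1 and C4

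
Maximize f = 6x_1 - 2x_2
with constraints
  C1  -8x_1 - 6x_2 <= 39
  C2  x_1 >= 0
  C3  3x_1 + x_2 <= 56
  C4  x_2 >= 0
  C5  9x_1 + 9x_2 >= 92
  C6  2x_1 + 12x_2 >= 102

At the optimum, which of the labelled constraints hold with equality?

Feasible corners and f = 6x_1 - 2x_2:
  (0, 56) → f = -112
  (0, 92/9) → f = -184/9
  (285/17, 97/17) → f = 1516/17
  (31/15, 367/45) → f = -176/45

The maximum is at (285/17, 97/17). Substituting into each constraint, equality holds for C3 and C6; the remaining constraints have slack.

C3 and C6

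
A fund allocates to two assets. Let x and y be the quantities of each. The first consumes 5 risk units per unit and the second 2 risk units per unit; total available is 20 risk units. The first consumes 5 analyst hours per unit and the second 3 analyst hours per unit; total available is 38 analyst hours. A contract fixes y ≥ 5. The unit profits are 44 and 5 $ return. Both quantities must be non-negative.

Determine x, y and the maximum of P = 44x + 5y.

x = 2, y = 5, maximum P = 113

Corner points and P = 44x + 5y:
  (0, 10) → P = 50
  (0, 5) → P = 25
  (2, 5) → P = 113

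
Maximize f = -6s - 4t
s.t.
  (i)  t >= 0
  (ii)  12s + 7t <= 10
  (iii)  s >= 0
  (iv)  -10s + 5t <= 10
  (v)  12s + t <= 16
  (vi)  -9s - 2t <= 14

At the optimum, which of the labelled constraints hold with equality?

(i) and (iii)

Corner points and f = -6s - 4t:
  (5/6, 0) → f = -5
  (0, 0) → f = 0
  (0, 10/7) → f = -40/7

The maximum is at (0, 0). Substituting into each constraint, equality holds for (i) and (iii); the remaining constraints have slack.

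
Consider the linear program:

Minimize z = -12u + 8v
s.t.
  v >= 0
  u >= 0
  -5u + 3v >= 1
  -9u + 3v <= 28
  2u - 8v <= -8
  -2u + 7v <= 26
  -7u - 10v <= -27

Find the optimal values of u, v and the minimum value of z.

u = 1, v = 2, minimum z = 4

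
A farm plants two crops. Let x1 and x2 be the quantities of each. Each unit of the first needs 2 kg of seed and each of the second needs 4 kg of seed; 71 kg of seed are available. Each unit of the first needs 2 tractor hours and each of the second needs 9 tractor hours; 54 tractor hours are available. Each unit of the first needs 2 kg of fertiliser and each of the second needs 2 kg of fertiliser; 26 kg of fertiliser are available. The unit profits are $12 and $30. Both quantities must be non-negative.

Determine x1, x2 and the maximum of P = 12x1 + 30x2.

Feasible corners and P = 12x1 + 30x2:
  (0, 0) → P = 0
  (0, 6) → P = 180
  (13, 0) → P = 156
  (9, 4) → P = 228

The binding constraints are 2x1 + 9x2 = 54 and 2x1 + 2x2 = 26.
Solving simultaneously gives x1 = 9, x2 = 4.

x1 = 9, x2 = 4, maximum P = 228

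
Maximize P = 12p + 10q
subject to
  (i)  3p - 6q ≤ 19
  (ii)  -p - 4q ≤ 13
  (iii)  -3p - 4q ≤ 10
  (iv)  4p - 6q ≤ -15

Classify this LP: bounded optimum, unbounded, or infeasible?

unbounded

From the feasible point (-60/17, 5/34), moving in the direction (6, 4) keeps every constraint satisfied while P increases without bound.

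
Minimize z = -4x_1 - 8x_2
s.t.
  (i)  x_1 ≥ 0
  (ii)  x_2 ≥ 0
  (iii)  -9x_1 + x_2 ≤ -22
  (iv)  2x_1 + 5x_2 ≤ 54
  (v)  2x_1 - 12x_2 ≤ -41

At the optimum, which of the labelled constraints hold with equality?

(iv) and (v)

Extreme points and z = -4x_1 - 8x_2:
  (164/47, 442/47) → z = -4192/47
  (305/106, 413/106) → z = -2262/53
  (443/34, 95/17) → z = -1646/17

The minimum is at (443/34, 95/17). Substituting into each constraint, equality holds for (iv) and (v); the remaining constraints have slack.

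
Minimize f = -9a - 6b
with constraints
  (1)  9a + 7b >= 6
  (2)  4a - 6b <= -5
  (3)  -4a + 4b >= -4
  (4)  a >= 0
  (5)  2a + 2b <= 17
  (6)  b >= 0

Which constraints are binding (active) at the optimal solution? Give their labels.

Feasible corners and f = -9a - 6b:
  (1/82, 69/82) → f = -423/82
  (0, 6/7) → f = -36/7
  (23/5, 39/10) → f = -324/5
  (0, 17/2) → f = -51

The minimum is at (23/5, 39/10). Substituting into each constraint, equality holds for (2) and (5); the remaining constraints have slack.

(2) and (5)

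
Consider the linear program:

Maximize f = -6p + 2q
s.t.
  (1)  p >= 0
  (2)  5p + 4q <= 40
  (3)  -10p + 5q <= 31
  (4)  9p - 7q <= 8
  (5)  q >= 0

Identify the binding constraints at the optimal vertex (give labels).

Corner points and f = -6p + 2q:
  (0, 31/5) → f = 62/5
  (0, 0) → f = 0
  (76/65, 111/13) → f = 654/65
  (312/71, 320/71) → f = -1232/71
  (8/9, 0) → f = -16/3

The maximum is at (0, 31/5). Substituting into each constraint, equality holds for (1) and (3); the remaining constraints have slack.

(1) and (3)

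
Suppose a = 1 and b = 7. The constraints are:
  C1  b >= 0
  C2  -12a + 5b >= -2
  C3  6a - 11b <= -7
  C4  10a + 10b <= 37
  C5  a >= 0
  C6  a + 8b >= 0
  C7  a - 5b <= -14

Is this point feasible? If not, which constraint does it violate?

not feasible — violates C4

Constraint C4: 10a + 10b = 80, which is not ≤ 37. All other constraints are satisfied.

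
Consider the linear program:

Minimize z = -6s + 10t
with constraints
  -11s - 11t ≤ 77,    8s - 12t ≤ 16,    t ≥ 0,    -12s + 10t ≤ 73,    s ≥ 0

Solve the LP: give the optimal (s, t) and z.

s = 2, t = 0, minimum z = -12

Feasible corners and z = -6s + 10t:
  (2, 0) → z = -12
  (0, 0) → z = 0
  (0, 73/10) → z = 73
The feasible region is unbounded (it extends along (5, 6), (3, 2)), but z strictly increases along every unbounded feasible direction, so there is no improving ray and the minimum is attained at a vertex.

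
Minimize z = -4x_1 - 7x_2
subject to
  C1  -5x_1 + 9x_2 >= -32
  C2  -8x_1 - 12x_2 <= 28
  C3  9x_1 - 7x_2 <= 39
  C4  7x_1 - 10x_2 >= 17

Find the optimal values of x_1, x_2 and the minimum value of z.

x_1 = 271/41, x_2 = 120/41, minimum z = -1924/41

The binding constraints are 9x_1 - 7x_2 = 39 and 7x_1 - 10x_2 = 17.
Solving simultaneously gives x_1 = 271/41, x_2 = 120/41.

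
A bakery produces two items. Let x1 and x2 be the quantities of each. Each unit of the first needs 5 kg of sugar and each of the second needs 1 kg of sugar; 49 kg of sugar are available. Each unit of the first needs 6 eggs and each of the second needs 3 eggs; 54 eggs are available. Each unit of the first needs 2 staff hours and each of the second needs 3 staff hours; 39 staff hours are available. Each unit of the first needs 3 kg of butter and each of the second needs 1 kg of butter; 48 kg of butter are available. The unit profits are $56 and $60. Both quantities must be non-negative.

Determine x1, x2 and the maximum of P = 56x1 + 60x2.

Vertices and P = 56x1 + 60x2:
  (0, 0) → P = 0
  (0, 13) → P = 780
  (9, 0) → P = 504
  (15/4, 21/2) → P = 840

At the optimal vertex, 6x1 + 3x2 = 54 and 2x1 + 3x2 = 39.
Solving simultaneously gives x1 = 15/4, x2 = 21/2.

x1 = 15/4, x2 = 21/2, maximum P = 840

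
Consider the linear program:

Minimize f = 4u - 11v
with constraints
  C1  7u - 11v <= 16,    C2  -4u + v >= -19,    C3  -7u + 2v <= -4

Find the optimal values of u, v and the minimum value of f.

u = 34, v = 117, minimum f = -1151

Corner points and f = 4u - 11v:
  (193/37, 69/37) → f = 13/37
  (4/21, -4/3) → f = 108/7
  (34, 117) → f = -1151

The binding constraints are -4u + v = -19 and -7u + 2v = -4.
Solving simultaneously gives u = 34, v = 117.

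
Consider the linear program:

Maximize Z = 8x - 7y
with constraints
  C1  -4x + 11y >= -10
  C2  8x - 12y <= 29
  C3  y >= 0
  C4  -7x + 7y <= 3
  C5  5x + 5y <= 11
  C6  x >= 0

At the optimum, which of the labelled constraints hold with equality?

Extreme points and Z = 8x - 7y:
  (11/5, 0) → Z = 88/5
  (0, 0) → Z = 0
  (31/35, 46/35) → Z = -74/35
  (0, 3/7) → Z = -3

The maximum is at (11/5, 0). Substituting into each constraint, equality holds for C3 and C5; the remaining constraints have slack.

C3 and C5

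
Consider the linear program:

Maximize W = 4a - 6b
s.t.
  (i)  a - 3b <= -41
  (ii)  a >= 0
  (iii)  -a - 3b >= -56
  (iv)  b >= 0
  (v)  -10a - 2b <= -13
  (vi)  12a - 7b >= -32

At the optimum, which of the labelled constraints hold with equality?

(i) and (iii)

Vertices and W = 4a - 6b:
  (15/2, 97/6) → W = -67
  (191/29, 460/29) → W = -1996/29
  (296/43, 704/43) → W = -3040/43

The maximum is at (15/2, 97/6). Substituting into each constraint, equality holds for (i) and (iii); the remaining constraints have slack.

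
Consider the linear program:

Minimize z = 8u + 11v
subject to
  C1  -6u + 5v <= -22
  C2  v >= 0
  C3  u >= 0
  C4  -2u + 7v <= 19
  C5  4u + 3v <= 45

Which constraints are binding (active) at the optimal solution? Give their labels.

C1 and C2

Feasible corners and z = 8u + 11v:
  (11/3, 0) → z = 88/3
  (291/38, 91/19) → z = 2165/19
  (45/4, 0) → z = 90

The minimum is at (11/3, 0). Substituting into each constraint, equality holds for C1 and C2; the remaining constraints have slack.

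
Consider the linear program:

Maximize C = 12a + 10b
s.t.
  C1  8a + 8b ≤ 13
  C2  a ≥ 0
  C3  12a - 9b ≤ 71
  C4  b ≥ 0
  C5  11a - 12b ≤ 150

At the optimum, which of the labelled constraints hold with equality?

C1 and C4

Extreme points and C = 12a + 10b:
  (0, 13/8) → C = 65/4
  (13/8, 0) → C = 39/2
  (0, 0) → C = 0

The maximum is at (13/8, 0). Substituting into each constraint, equality holds for C1 and C4; the remaining constraints have slack.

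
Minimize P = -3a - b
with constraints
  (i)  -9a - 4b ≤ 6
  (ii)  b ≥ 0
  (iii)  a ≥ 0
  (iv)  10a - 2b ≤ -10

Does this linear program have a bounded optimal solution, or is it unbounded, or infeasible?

unbounded

From the feasible point (0, 5), moving in the direction (0, 1) keeps every constraint satisfied while P decreases without bound.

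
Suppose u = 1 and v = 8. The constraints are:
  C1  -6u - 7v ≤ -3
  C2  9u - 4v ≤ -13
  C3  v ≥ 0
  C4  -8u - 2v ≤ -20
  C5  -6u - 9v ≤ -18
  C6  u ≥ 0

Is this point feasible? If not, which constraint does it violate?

C1: -62 ≤ -3 ✓
C2: -23 ≤ -13 ✓
C3: 8 ≥ 0 ✓
C4: -24 ≤ -20 ✓
C5: -78 ≤ -18 ✓
C6: 1 ≥ 0 ✓

feasible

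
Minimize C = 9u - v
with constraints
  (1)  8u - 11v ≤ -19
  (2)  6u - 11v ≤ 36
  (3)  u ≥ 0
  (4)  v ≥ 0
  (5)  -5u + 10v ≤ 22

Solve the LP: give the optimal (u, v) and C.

The optimum lies where u = 0 and -5u + 10v = 22.
Solving simultaneously gives u = 0, v = 11/5.

u = 0, v = 11/5, minimum C = -11/5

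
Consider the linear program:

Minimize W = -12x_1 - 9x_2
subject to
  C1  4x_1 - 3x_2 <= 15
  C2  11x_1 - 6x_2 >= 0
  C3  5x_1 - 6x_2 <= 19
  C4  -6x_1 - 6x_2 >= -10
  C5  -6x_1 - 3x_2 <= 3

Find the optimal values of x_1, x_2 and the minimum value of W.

Vertices and W = -12x_1 - 9x_2:
  (10/17, 55/51) → W = -285/17
  (-6/23, -11/23) → W = 171/23
  (29/11, -32/33) → W = -252/11
  (13/17, -43/17) → W = 231/17

x_1 = 29/11, x_2 = -32/33, minimum W = -252/11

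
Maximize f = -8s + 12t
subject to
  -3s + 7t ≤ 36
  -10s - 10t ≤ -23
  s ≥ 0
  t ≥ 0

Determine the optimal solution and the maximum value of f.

Feasible corners and f = -8s + 12t:
  (0, 36/7) → f = 432/7
  (0, 23/10) → f = 138/5
  (23/10, 0) → f = -92/5
The feasible region is unbounded (it extends along (7, 3), (1, 0)), but f strictly decreases along every unbounded feasible direction, so there is no improving ray and the maximum is attained at a vertex.

s = 0, t = 36/7, maximum f = 432/7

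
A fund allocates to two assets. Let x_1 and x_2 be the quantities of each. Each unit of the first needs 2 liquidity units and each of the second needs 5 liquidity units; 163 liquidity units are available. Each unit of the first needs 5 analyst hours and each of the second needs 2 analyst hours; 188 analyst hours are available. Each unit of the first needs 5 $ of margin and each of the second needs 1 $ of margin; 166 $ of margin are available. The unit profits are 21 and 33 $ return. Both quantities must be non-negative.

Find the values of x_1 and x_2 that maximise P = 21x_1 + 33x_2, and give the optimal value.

x_1 = 29, x_2 = 21, maximum P = 1302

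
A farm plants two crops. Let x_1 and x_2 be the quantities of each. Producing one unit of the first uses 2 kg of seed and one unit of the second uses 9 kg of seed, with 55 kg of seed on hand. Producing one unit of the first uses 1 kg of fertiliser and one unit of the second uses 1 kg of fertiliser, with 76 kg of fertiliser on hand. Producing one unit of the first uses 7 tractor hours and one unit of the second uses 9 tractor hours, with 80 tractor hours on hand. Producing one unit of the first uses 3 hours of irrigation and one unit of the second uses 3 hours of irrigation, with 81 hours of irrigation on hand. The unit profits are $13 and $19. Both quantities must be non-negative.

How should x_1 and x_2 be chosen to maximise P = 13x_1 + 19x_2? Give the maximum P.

x_1 = 5, x_2 = 5, maximum P = 160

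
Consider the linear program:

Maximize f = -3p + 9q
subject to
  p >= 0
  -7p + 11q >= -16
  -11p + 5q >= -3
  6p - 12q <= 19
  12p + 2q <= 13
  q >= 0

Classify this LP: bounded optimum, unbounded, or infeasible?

bounded optimum

Corner points and f = -3p + 9q:
  (0, 13/2) → f = 117/2
  (0, 0) → f = 0
  (71/82, 107/82) → f = 375/41
  (3/11, 0) → f = -9/11
The feasible region has finitely many vertices and no improving ray; the maximum is 117/2 at (0, 13/2).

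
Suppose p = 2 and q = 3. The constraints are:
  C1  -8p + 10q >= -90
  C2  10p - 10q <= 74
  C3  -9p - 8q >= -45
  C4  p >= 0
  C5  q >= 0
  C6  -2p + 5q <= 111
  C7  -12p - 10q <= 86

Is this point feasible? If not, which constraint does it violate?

feasible

C1: 14 ≥ -90 ✓
C2: -10 ≤ 74 ✓
C3: -42 ≥ -45 ✓
C4: 2 ≥ 0 ✓
C5: 3 ≥ 0 ✓
C6: 11 ≤ 111 ✓
C7: -54 ≤ 86 ✓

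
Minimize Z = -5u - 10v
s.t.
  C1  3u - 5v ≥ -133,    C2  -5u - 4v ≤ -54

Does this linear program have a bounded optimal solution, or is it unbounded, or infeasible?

From the feasible point (-262/37, 827/37), moving in the direction (5, 3) keeps every constraint satisfied while Z decreases without bound.

unbounded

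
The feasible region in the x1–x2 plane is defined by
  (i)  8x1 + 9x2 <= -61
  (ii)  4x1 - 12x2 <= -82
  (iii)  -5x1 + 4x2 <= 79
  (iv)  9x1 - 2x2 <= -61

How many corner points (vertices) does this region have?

3

Of the 6 pairwise boundary intersections, those satisfying every inequality are:
  (-245/22, 103/33)
  (-955/77, 327/77)
  (-155/11, 47/22)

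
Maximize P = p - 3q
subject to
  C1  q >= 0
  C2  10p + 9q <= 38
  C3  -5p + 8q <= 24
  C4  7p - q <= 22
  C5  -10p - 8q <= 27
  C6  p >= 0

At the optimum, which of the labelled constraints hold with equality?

Feasible corners and P = p - 3q:
  (22/7, 0) → P = 22/7
  (0, 0) → P = 0
  (88/125, 86/25) → P = -1202/125
  (236/73, 46/73) → P = 98/73
  (0, 3) → P = -9

The maximum is at (22/7, 0). Substituting into each constraint, equality holds for C1 and C4; the remaining constraints have slack.

C1 and C4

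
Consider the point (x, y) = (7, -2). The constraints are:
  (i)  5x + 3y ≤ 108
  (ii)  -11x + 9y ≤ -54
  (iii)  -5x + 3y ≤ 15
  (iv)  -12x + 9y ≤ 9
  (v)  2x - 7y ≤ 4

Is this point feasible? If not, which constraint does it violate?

not feasible — violates (v)

Constraint (v): 2x - 7y = 28, which is not ≤ 4. All other constraints are satisfied.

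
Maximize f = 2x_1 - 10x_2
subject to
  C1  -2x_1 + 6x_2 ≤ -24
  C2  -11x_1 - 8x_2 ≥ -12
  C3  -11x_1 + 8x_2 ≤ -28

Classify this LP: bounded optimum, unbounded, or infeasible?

unbounded

From the feasible point (132/41, -120/41), moving in the direction (-8, -11) keeps every constraint satisfied while f increases without bound.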